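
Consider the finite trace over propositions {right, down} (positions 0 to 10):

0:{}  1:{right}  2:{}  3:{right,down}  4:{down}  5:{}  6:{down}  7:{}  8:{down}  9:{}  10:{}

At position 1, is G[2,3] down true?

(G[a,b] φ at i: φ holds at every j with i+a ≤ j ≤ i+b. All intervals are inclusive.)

Check down at every j in [3,4]:
  j=3: true
  j=4: true
All positions satisfy it → formula holds.

Holds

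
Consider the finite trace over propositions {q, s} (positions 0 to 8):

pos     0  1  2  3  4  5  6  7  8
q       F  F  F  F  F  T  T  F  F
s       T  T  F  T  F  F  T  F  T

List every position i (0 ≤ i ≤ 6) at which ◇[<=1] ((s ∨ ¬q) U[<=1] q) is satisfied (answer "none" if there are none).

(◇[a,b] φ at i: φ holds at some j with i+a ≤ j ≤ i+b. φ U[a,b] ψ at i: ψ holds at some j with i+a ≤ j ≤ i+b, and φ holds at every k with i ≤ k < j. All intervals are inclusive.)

3, 4, 5, 6

Evaluate at each i in [0,6]:
  i=0: ✗ (none in [0,1])
  i=1: ✗ (none in [1,2])
  i=2: ✗ (none in [2,3])
  i=3: ✓ (witness j=4)
  i=4: ✓ (witness j=4)
  i=5: ✓ (witness j=5)
  i=6: ✓ (witness j=6)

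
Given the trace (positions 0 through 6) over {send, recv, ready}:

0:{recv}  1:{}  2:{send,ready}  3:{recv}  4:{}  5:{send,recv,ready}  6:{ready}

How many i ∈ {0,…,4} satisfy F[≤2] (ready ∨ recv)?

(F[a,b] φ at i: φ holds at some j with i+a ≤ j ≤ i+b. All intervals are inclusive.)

Evaluate at each i in [0,4]:
  i=0: ✓ (witness j=0)
  i=1: ✓ (witness j=2)
  i=2: ✓ (witness j=2)
  i=3: ✓ (witness j=3)
  i=4: ✓ (witness j=5)
Positions where it holds: {0, 1, 2, 3, 4} → 5.

5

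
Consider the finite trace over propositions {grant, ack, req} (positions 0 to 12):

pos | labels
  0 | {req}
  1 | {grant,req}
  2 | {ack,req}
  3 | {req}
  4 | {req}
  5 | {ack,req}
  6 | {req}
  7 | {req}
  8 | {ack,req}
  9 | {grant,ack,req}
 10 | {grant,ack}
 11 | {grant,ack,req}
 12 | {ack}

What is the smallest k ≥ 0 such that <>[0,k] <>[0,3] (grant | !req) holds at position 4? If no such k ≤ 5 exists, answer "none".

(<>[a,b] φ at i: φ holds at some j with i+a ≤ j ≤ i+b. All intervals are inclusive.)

Scan j = 4,5,… for <>[0,3] (grant | !req):
  j=4: fails
  j=5: fails
  j=6: holds
First hit at j=6, so smallest k = 6-4 = 2.

2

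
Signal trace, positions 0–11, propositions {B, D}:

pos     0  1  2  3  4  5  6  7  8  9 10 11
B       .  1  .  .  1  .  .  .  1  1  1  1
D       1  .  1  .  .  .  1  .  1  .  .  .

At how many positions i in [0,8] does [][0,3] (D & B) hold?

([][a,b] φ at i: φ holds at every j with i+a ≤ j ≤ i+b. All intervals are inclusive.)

0

Evaluate at each i in [0,8]:
  i=0: ✗ (fails at j=0)
  i=1: ✗ (fails at j=1)
  i=2: ✗ (fails at j=2)
  i=3: ✗ (fails at j=3)
  i=4: ✗ (fails at j=4)
  i=5: ✗ (fails at j=5)
  i=6: ✗ (fails at j=6)
  i=7: ✗ (fails at j=7)
  i=8: ✗ (fails at j=9)
Positions where it holds: {} → 0.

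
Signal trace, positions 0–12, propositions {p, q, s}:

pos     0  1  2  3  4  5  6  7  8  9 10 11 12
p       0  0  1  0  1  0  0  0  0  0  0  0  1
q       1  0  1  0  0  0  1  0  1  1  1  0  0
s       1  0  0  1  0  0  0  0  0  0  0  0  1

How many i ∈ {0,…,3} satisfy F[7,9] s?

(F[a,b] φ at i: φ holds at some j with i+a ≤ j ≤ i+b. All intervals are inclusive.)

Evaluate at each i in [0,3]:
  i=0: ✗ (none in [7,9])
  i=1: ✗ (none in [8,10])
  i=2: ✗ (none in [9,11])
  i=3: ✓ (witness j=12)
Positions where it holds: {3} → 1.

1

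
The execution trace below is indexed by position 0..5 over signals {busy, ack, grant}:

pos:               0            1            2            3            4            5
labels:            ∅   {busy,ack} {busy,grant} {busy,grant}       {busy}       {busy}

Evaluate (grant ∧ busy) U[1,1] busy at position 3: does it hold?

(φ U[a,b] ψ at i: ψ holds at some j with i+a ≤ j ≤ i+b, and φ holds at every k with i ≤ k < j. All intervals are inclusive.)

Yes

Need some j in [4,4] with busy, and (grant ∧ busy) at every k in [3,j-1].
  j=4: busy holds; (grant ∧ busy) holds at every k in [3,3] → satisfied.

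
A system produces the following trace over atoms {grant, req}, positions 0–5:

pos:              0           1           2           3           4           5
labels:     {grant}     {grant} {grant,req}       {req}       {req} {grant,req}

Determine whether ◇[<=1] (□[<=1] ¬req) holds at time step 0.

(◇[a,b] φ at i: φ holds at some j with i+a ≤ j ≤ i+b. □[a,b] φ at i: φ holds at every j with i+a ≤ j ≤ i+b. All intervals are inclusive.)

Holds

Check □[<=1] ¬req at each j in [0,1]:
  j=0: holds on [0,1]
  j=1: fails at 2
Found at j=0 → formula holds.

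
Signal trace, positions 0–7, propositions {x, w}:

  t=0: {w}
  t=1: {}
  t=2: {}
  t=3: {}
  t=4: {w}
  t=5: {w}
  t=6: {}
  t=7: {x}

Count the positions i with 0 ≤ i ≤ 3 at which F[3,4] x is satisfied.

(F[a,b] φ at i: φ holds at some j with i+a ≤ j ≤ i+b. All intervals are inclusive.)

Evaluate at each i in [0,3]:
  i=0: ✗ (none in [3,4])
  i=1: ✗ (none in [4,5])
  i=2: ✗ (none in [5,6])
  i=3: ✓ (witness j=7)
Positions where it holds: {3} → 1.

1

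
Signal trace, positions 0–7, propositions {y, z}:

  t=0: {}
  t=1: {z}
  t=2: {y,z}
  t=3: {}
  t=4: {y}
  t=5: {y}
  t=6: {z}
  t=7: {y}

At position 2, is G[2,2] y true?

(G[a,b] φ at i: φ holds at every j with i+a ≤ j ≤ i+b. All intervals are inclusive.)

Check y at every j in [4,4]:
  j=4: true
All positions satisfy it → formula holds.

True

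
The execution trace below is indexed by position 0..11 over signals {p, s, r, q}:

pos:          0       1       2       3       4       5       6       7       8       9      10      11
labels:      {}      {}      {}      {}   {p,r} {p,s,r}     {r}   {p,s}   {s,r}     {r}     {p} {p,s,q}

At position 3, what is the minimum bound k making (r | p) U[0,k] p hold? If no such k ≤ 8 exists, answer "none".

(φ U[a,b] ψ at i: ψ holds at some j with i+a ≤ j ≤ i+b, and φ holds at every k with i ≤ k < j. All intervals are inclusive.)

Need earliest j ≥ 3 with p, and (r | p) at every k in [3,j-1].
  j=3: rhs fails.
  j=4: rhs holds but lhs fails at k=3.
  j=5: rhs holds but lhs fails at k=3.
  j=6: rhs fails.
  j=7: rhs holds but lhs fails at k=3.
  j=8: rhs fails.
  j=9: rhs fails.
  j=10: rhs holds but lhs fails at k=3.
  j=11: rhs holds but lhs fails at k=3.
No witness within the range → none.

none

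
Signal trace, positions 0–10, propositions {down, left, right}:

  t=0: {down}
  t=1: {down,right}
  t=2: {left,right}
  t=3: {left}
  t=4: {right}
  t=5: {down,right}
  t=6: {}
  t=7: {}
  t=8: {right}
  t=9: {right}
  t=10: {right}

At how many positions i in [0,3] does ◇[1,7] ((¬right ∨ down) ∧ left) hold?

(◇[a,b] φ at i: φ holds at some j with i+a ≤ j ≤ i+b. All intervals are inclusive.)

Evaluate at each i in [0,3]:
  i=0: ✓ (witness j=3)
  i=1: ✓ (witness j=3)
  i=2: ✓ (witness j=3)
  i=3: ✗ (none in [4,10])
Positions where it holds: {0, 1, 2} → 3.

3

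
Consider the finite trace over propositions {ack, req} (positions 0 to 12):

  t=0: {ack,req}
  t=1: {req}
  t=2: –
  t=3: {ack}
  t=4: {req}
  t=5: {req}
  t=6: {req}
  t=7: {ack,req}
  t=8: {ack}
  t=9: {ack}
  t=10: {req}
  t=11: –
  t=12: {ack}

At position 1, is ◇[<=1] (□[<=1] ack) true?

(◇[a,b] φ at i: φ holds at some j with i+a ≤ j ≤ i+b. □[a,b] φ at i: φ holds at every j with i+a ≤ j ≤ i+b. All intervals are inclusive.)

Check □[<=1] ack at each j in [1,2]:
  j=1: fails at 1
  j=2: fails at 2
No position in the window satisfies it → formula fails.

No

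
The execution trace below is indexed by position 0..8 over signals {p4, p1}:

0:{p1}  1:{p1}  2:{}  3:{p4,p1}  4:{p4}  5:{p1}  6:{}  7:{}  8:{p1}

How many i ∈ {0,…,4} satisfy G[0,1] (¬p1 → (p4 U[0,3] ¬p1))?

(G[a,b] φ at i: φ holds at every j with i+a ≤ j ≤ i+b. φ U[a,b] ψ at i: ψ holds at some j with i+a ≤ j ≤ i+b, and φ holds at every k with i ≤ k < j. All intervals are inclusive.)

Evaluate at each i in [0,4]:
  i=0: ✓ (all of [0,1])
  i=1: ✓ (all of [1,2])
  i=2: ✓ (all of [2,3])
  i=3: ✓ (all of [3,4])
  i=4: ✓ (all of [4,5])
Positions where it holds: {0, 1, 2, 3, 4} → 5.

5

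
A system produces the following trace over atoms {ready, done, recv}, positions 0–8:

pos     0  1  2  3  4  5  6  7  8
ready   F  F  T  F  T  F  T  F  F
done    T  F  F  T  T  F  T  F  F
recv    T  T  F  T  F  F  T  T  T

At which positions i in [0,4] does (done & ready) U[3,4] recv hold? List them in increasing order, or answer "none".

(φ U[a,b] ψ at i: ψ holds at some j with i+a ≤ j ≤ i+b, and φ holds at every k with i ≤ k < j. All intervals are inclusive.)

none

Evaluate at each i in [0,4]:
  i=0: ✗ (lhs fails at k=0 before rhs at j=3)
  i=1: ✗ (no rhs in [4,5])
  i=2: ✗ (lhs fails at k=2 before rhs at j=6)
  i=3: ✗ (lhs fails at k=3 before rhs at j=6)
  i=4: ✗ (lhs fails at k=5 before rhs at j=7)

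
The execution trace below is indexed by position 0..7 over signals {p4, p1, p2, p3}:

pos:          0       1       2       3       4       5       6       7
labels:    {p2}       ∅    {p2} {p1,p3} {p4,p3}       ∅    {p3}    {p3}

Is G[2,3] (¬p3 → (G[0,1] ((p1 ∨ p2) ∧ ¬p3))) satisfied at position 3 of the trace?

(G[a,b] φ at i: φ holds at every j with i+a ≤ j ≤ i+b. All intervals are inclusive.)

False

Check (¬p3 → (G[0,1] ((p1 ∨ p2) ∧ ¬p3))) at every j in [5,6]:
  j=5: antecedent true; consequent fails at 5 → ✗
  j=6: antecedent false → ✓
Fails at j=5 → formula fails.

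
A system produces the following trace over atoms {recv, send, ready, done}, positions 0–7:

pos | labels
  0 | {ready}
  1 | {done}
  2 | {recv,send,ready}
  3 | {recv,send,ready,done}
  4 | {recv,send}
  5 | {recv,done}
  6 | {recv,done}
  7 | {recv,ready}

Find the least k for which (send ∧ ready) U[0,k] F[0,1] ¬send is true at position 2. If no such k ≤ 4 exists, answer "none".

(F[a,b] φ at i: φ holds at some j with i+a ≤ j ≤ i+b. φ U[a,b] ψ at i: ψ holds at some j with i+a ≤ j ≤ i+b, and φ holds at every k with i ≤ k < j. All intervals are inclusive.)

Need earliest j ≥ 2 with F[0,1] ¬send, and (send ∧ ready) at every k in [2,j-1].
  j=2: rhs fails.
  j=3: rhs fails.
  j=4: rhs holds; lhs holds on [2,3]. k = 2.

2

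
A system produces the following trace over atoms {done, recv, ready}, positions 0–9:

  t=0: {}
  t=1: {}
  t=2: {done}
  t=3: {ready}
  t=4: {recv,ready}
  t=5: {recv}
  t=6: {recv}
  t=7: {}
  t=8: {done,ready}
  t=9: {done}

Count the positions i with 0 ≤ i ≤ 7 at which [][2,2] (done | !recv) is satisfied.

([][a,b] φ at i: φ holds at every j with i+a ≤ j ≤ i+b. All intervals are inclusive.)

Evaluate at each i in [0,7]:
  i=0: ✓ (all of [2,2])
  i=1: ✓ (all of [3,3])
  i=2: ✗ (fails at j=4)
  i=3: ✗ (fails at j=5)
  i=4: ✗ (fails at j=6)
  i=5: ✓ (all of [7,7])
  i=6: ✓ (all of [8,8])
  i=7: ✓ (all of [9,9])
Positions where it holds: {0, 1, 5, 6, 7} → 5.

5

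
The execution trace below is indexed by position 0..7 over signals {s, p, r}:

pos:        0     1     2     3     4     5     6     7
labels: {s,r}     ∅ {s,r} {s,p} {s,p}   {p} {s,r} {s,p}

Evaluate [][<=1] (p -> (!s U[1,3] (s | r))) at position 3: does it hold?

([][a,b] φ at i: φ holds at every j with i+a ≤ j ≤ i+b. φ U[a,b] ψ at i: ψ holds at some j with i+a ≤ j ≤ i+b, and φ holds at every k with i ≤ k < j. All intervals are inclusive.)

Check (p -> (!s U[1,3] (s | r))) at every j in [3,4]:
  j=3: antecedent true; consequent fails → ✗
  j=4: antecedent true; consequent fails → ✗
Fails at j=3 → formula fails.

False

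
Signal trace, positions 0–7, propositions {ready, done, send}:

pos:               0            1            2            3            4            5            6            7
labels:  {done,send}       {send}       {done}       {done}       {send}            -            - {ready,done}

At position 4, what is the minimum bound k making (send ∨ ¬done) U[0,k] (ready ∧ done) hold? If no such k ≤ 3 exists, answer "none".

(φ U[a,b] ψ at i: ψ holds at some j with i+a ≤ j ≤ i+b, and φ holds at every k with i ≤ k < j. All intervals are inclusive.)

3

Need earliest j ≥ 4 with (ready ∧ done), and (send ∨ ¬done) at every k in [4,j-1].
  j=4: rhs fails.
  j=5: rhs fails.
  j=6: rhs fails.
  j=7: rhs holds; lhs holds on [4,6]. k = 3.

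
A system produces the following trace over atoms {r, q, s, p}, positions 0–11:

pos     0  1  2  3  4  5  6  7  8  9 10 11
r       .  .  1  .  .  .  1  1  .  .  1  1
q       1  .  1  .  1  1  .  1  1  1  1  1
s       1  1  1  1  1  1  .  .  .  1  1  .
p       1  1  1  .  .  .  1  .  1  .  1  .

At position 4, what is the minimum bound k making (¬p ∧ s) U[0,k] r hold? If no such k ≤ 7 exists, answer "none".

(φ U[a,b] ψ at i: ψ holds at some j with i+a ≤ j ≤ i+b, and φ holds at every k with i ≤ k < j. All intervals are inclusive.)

2

Need earliest j ≥ 4 with r, and (¬p ∧ s) at every k in [4,j-1].
  j=4: rhs fails.
  j=5: rhs fails.
  j=6: rhs holds; lhs holds on [4,5]. k = 2.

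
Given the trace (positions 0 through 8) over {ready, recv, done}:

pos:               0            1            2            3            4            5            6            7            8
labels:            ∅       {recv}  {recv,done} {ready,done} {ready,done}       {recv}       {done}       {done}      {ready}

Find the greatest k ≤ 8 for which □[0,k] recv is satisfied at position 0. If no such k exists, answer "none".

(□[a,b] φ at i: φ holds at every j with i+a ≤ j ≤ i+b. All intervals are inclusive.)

recv must hold from j=0 onward; find where it first fails.
  j=0: fails → no k works.

none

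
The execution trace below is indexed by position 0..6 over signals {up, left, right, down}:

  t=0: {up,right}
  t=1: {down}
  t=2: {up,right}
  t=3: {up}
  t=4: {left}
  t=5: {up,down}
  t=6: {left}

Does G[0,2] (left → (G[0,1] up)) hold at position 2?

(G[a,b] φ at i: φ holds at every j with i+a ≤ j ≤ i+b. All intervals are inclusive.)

Check (left → (G[0,1] up)) at every j in [2,4]:
  j=2: antecedent false → ✓
  j=3: antecedent false → ✓
  j=4: antecedent true; consequent fails at 4 → ✗
Fails at j=4 → formula fails.

No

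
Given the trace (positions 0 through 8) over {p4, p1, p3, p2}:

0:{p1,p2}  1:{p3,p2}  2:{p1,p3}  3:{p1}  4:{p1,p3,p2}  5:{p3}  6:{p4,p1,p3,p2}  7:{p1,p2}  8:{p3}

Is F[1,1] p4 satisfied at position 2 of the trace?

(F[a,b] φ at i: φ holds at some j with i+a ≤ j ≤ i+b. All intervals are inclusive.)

No

Check p4 at each j in [3,3]:
  j=3: false
No position in the window satisfies it → formula fails.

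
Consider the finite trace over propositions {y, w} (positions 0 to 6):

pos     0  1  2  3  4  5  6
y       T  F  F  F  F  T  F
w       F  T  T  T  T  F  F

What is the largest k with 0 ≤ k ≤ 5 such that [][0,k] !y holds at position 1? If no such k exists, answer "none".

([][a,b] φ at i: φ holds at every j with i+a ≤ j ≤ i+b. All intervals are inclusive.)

3

!y must hold from j=1 onward; find where it first fails.
  j=1: holds
  j=2: holds
  j=3: holds
  j=4: holds
  j=5: fails
Holds on [1,4], so largest k = 3.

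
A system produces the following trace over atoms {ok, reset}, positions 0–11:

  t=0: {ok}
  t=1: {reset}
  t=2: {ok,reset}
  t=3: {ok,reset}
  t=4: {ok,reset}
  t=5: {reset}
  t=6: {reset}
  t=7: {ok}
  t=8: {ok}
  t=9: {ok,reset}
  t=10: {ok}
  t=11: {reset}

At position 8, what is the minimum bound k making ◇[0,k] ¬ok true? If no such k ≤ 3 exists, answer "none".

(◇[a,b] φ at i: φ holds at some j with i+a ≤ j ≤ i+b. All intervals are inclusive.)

3

Scan j = 8,9,… for ¬ok:
  j=8: fails
  j=9: fails
  j=10: fails
  j=11: holds
First hit at j=11, so smallest k = 11-8 = 3.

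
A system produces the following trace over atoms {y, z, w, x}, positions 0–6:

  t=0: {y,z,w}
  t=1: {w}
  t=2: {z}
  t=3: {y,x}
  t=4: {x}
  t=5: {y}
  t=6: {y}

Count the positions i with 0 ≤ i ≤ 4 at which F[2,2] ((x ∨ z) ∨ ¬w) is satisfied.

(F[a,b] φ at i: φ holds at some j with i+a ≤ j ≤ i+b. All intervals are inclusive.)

5

Evaluate at each i in [0,4]:
  i=0: ✓ (witness j=2)
  i=1: ✓ (witness j=3)
  i=2: ✓ (witness j=4)
  i=3: ✓ (witness j=5)
  i=4: ✓ (witness j=6)
Positions where it holds: {0, 1, 2, 3, 4} → 5.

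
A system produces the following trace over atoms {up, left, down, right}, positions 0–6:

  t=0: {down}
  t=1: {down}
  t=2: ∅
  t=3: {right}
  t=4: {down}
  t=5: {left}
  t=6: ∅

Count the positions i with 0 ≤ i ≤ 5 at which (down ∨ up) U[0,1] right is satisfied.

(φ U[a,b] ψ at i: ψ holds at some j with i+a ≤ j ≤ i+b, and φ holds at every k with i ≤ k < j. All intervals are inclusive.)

Evaluate at each i in [0,5]:
  i=0: ✗ (no rhs in [0,1])
  i=1: ✗ (no rhs in [1,2])
  i=2: ✗ (lhs fails at k=2 before rhs at j=3)
  i=3: ✓ (rhs at j=3)
  i=4: ✗ (no rhs in [4,5])
  i=5: ✗ (no rhs in [5,6])
Positions where it holds: {3} → 1.

1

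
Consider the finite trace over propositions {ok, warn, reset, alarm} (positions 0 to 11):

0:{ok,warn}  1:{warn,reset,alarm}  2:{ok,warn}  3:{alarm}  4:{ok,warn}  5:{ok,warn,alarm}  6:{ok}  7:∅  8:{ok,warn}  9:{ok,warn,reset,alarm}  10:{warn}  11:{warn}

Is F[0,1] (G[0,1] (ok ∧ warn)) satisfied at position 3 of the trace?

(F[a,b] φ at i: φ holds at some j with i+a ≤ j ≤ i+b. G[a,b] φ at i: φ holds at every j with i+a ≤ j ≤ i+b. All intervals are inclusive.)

Check G[0,1] (ok ∧ warn) at each j in [3,4]:
  j=3: fails at 3
  j=4: holds on [4,5]
Found at j=4 → formula holds.

True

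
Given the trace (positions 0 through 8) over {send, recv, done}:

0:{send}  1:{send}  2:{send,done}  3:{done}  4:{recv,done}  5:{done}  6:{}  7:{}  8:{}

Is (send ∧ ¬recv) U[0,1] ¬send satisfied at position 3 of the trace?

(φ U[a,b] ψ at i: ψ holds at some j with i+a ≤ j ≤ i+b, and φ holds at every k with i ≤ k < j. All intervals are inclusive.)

True

Need some j in [3,4] with ¬send, and (send ∧ ¬recv) at every k in [3,j-1].
  j=3: ¬send holds; no prefix to check → satisfied.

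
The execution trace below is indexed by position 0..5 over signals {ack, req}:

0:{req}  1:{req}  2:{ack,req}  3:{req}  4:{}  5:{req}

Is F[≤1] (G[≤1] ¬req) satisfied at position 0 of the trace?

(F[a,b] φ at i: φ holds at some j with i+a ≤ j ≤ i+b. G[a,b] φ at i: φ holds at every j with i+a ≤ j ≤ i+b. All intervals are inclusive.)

Does not hold

Check G[≤1] ¬req at each j in [0,1]:
  j=0: fails at 0
  j=1: fails at 1
No position in the window satisfies it → formula fails.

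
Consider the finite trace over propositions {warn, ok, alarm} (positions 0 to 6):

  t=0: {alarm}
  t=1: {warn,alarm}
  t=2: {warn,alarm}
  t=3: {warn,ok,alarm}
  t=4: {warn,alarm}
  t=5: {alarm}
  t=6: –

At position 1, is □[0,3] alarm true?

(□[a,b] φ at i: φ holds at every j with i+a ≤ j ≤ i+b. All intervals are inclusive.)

Check alarm at every j in [1,4]:
  j=1: true
  j=2: true
  j=3: true
  j=4: true
All positions satisfy it → formula holds.

Yes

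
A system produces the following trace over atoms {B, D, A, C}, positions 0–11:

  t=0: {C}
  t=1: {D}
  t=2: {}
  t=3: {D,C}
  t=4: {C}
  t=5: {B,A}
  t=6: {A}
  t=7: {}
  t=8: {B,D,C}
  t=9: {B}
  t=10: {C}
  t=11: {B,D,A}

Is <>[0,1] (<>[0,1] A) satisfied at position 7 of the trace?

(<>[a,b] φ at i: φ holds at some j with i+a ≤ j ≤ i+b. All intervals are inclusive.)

False

Check <>[0,1] A at each j in [7,8]:
  j=7: fails (none in [7,8])
  j=8: fails (none in [8,9])
No position in the window satisfies it → formula fails.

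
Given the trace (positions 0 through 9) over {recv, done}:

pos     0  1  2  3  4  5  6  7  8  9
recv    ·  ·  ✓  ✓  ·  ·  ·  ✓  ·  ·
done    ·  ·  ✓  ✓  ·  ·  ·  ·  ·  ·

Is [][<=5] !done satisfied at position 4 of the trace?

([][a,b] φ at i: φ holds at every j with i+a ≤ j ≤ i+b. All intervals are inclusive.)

Yes

Check !done at every j in [4,9]:
  j=4: true
  j=5: true
  j=6: true
  j=7: true
  j=8: true
  j=9: true
All positions satisfy it → formula holds.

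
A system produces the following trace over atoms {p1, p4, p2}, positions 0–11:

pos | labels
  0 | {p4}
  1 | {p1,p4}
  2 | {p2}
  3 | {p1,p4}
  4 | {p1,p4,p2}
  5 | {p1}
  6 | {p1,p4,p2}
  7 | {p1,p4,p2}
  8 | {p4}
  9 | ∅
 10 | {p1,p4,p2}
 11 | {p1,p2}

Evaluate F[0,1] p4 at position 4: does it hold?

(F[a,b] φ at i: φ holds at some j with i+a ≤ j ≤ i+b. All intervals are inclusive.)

Check p4 at each j in [4,5]:
  j=4: true
  j=5: false
Found at j=4 → formula holds.

Holds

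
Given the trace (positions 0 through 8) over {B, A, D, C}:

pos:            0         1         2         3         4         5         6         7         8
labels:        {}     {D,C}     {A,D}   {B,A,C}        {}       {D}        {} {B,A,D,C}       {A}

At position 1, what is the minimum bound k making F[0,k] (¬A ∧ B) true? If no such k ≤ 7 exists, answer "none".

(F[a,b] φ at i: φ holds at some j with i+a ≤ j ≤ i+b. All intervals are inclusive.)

Scan j = 1,2,… for (¬A ∧ B):
  j=1: fails
  j=2: fails
  j=3: fails
  j=4: fails
  j=5: fails
  j=6: fails
  j=7: fails
  j=8: fails
No j in [1,8] satisfies it → none.

none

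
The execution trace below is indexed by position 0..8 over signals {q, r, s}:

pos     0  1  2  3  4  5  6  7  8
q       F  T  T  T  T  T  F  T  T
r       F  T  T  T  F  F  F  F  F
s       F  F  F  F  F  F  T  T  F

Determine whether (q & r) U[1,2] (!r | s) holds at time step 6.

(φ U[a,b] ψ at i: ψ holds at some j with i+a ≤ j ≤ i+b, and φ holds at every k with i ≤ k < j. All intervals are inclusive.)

Need some j in [7,8] with (!r | s), and (q & r) at every k in [6,j-1].
  j=7: (!r | s) holds, but (q & r) fails at k=6 → not this j.
  j=8: (!r | s) holds, but (q & r) fails at k=6 → not this j.
No j in the window works → until fails.

False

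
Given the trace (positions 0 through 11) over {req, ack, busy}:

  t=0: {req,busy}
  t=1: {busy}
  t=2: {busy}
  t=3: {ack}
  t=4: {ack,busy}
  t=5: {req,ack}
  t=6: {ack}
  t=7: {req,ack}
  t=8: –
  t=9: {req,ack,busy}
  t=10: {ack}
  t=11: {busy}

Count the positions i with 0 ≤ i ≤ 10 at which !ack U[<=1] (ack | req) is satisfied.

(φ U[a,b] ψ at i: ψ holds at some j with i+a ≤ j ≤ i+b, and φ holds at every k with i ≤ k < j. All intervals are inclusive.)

Evaluate at each i in [0,10]:
  i=0: ✓ (rhs at j=0)
  i=1: ✗ (no rhs in [1,2])
  i=2: ✓ (rhs at j=3; lhs holds on [2,2])
  i=3: ✓ (rhs at j=3)
  i=4: ✓ (rhs at j=4)
  i=5: ✓ (rhs at j=5)
  i=6: ✓ (rhs at j=6)
  i=7: ✓ (rhs at j=7)
  i=8: ✓ (rhs at j=9; lhs holds on [8,8])
  i=9: ✓ (rhs at j=9)
  i=10: ✓ (rhs at j=10)
Positions where it holds: {0, 2, 3, 4, 5, 6, 7, 8, 9, 10} → 10.

10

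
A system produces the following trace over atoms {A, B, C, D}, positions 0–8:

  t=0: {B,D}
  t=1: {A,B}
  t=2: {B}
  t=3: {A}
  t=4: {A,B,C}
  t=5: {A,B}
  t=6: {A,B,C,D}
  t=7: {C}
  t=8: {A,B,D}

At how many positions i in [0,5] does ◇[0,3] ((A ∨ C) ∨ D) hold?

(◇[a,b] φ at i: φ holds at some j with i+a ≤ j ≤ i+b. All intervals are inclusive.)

6

Evaluate at each i in [0,5]:
  i=0: ✓ (witness j=0)
  i=1: ✓ (witness j=1)
  i=2: ✓ (witness j=3)
  i=3: ✓ (witness j=3)
  i=4: ✓ (witness j=4)
  i=5: ✓ (witness j=5)
Positions where it holds: {0, 1, 2, 3, 4, 5} → 6.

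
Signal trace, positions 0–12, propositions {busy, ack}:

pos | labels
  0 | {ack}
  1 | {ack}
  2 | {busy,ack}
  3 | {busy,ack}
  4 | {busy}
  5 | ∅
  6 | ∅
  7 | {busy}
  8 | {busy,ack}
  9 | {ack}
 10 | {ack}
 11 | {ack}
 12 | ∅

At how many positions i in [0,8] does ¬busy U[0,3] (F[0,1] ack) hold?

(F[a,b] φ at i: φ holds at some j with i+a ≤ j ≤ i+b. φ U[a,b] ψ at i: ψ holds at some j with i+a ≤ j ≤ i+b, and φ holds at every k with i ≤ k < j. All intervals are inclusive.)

8

Evaluate at each i in [0,8]:
  i=0: ✓ (rhs at j=0)
  i=1: ✓ (rhs at j=1)
  i=2: ✓ (rhs at j=2)
  i=3: ✓ (rhs at j=3)
  i=4: ✗ (lhs fails at k=4 before rhs at j=7)
  i=5: ✓ (rhs at j=7; lhs holds on [5,6])
  i=6: ✓ (rhs at j=7; lhs holds on [6,6])
  i=7: ✓ (rhs at j=7)
  i=8: ✓ (rhs at j=8)
Positions where it holds: {0, 1, 2, 3, 5, 6, 7, 8} → 8.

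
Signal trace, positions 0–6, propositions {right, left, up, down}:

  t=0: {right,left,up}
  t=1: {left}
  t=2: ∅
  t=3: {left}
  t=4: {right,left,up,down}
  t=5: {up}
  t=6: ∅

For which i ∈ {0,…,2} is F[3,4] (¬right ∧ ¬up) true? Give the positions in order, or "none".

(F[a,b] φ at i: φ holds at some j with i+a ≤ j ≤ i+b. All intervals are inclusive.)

Evaluate at each i in [0,2]:
  i=0: ✓ (witness j=3)
  i=1: ✗ (none in [4,5])
  i=2: ✓ (witness j=6)

0, 2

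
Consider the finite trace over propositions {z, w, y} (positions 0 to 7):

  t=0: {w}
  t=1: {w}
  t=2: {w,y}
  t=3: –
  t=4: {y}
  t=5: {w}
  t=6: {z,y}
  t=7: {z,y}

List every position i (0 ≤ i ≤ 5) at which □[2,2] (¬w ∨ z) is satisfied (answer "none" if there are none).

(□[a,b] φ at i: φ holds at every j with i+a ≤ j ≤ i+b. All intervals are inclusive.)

Evaluate at each i in [0,5]:
  i=0: ✗ (fails at j=2)
  i=1: ✓ (all of [3,3])
  i=2: ✓ (all of [4,4])
  i=3: ✗ (fails at j=5)
  i=4: ✓ (all of [6,6])
  i=5: ✓ (all of [7,7])

1, 2, 4, 5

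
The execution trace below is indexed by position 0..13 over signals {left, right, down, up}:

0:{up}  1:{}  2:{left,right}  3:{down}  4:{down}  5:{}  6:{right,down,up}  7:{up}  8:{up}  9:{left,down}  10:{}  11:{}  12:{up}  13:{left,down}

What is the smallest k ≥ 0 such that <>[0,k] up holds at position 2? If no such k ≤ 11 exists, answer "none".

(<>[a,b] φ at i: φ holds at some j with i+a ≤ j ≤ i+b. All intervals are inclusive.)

4

Scan j = 2,3,… for up:
  j=2: fails
  j=3: fails
  j=4: fails
  j=5: fails
  j=6: holds
First hit at j=6, so smallest k = 6-2 = 4.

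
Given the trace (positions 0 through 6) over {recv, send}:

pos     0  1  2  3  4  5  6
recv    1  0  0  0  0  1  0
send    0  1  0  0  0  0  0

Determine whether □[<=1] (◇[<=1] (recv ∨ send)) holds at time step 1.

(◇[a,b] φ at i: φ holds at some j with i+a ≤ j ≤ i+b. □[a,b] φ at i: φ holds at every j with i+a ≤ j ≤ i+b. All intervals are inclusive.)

No

Check ◇[<=1] (recv ∨ send) at every j in [1,2]:
  j=1: holds (witness at 1)
  j=2: fails (none in [2,3])
Fails at j=2 → formula fails.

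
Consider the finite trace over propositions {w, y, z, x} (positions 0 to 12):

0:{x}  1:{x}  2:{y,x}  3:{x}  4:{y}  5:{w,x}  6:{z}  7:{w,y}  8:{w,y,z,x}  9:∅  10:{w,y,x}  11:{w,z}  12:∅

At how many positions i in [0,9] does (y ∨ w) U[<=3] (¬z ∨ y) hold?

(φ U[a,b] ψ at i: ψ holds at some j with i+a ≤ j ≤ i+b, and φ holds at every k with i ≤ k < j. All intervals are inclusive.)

Evaluate at each i in [0,9]:
  i=0: ✓ (rhs at j=0)
  i=1: ✓ (rhs at j=1)
  i=2: ✓ (rhs at j=2)
  i=3: ✓ (rhs at j=3)
  i=4: ✓ (rhs at j=4)
  i=5: ✓ (rhs at j=5)
  i=6: ✗ (lhs fails at k=6 before rhs at j=7)
  i=7: ✓ (rhs at j=7)
  i=8: ✓ (rhs at j=8)
  i=9: ✓ (rhs at j=9)
Positions where it holds: {0, 1, 2, 3, 4, 5, 7, 8, 9} → 9.

9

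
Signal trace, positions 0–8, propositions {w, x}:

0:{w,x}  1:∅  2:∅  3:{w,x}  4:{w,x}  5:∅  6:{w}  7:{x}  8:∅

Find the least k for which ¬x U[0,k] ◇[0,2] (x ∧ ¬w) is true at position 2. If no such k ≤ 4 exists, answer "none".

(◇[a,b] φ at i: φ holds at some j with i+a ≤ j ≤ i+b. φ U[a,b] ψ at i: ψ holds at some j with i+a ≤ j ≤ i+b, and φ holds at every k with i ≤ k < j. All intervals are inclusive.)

none

Need earliest j ≥ 2 with ◇[0,2] (x ∧ ¬w), and ¬x at every k in [2,j-1].
  j=2: rhs fails.
  j=3: rhs fails.
  j=4: rhs fails.
  j=5: rhs holds but lhs fails at k=3.
  j=6: rhs holds but lhs fails at k=3.
No witness within the range → none.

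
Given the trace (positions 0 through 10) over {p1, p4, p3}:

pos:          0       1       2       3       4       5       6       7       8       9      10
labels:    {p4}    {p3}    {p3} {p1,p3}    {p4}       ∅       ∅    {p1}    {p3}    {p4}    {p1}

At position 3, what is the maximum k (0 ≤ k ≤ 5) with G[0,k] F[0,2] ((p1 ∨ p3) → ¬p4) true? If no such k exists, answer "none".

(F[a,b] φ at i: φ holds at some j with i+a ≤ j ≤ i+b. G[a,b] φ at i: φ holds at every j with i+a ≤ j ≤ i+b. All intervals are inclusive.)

F[0,2] ((p1 ∨ p3) → ¬p4) must hold from j=3 onward; find where it first fails.
  j=3: holds
  j=4: holds
  j=5: holds
  j=6: holds
  j=7: holds
  j=8: holds
Holds through j=8; largest k = 5.

5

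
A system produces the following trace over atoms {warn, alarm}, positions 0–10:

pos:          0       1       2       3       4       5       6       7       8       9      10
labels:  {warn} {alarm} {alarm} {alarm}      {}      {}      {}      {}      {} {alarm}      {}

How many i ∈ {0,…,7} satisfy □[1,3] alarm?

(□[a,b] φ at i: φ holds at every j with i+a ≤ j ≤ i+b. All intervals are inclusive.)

1

Evaluate at each i in [0,7]:
  i=0: ✓ (all of [1,3])
  i=1: ✗ (fails at j=4)
  i=2: ✗ (fails at j=4)
  i=3: ✗ (fails at j=4)
  i=4: ✗ (fails at j=5)
  i=5: ✗ (fails at j=6)
  i=6: ✗ (fails at j=7)
  i=7: ✗ (fails at j=8)
Positions where it holds: {0} → 1.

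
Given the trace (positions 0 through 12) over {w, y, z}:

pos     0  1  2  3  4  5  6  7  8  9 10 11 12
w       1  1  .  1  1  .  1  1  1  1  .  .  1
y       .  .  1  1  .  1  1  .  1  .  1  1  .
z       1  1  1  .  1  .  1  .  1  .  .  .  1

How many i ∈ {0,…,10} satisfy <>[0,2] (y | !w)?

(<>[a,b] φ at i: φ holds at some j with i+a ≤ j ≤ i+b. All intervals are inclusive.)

Evaluate at each i in [0,10]:
  i=0: ✓ (witness j=2)
  i=1: ✓ (witness j=2)
  i=2: ✓ (witness j=2)
  i=3: ✓ (witness j=3)
  i=4: ✓ (witness j=5)
  i=5: ✓ (witness j=5)
  i=6: ✓ (witness j=6)
  i=7: ✓ (witness j=8)
  i=8: ✓ (witness j=8)
  i=9: ✓ (witness j=10)
  i=10: ✓ (witness j=10)
Positions where it holds: {0, 1, 2, 3, 4, 5, 6, 7, 8, 9, 10} → 11.

11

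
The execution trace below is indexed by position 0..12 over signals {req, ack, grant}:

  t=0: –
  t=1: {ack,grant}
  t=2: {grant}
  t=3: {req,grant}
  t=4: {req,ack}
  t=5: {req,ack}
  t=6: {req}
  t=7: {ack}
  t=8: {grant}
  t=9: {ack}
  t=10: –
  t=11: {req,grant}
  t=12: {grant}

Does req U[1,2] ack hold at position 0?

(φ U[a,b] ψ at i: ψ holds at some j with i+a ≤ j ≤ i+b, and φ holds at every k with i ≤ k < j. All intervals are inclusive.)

Need some j in [1,2] with ack, and req at every k in [0,j-1].
  j=1: ack holds, but req fails at k=0 → not this j.
  j=2: ack false.
No j in the window works → until fails.

Does not hold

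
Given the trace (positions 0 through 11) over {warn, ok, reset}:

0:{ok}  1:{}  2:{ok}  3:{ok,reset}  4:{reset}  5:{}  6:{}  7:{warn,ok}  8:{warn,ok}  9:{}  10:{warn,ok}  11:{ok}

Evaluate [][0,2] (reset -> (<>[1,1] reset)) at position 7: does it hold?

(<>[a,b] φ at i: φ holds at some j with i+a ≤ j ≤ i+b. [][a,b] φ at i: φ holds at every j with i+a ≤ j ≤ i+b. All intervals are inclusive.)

Yes

Check (reset -> (<>[1,1] reset)) at every j in [7,9]:
  j=7: antecedent false → ✓
  j=8: antecedent false → ✓
  j=9: antecedent false → ✓
All positions satisfy it → formula holds.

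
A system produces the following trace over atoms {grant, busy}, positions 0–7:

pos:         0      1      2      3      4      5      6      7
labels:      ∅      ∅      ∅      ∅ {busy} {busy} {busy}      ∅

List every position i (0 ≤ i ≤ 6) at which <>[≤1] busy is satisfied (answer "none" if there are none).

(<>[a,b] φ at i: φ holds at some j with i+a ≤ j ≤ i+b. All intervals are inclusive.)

Evaluate at each i in [0,6]:
  i=0: ✗ (none in [0,1])
  i=1: ✗ (none in [1,2])
  i=2: ✗ (none in [2,3])
  i=3: ✓ (witness j=4)
  i=4: ✓ (witness j=4)
  i=5: ✓ (witness j=5)
  i=6: ✓ (witness j=6)

3, 4, 5, 6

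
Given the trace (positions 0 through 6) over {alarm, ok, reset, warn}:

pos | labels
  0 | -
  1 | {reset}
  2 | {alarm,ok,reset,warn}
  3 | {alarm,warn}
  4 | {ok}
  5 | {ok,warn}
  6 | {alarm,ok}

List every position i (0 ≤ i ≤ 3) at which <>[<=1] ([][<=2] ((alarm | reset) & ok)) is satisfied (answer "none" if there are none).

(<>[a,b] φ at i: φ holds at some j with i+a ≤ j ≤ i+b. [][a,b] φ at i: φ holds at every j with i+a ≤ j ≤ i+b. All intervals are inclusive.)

none

Evaluate at each i in [0,3]:
  i=0: ✗ (none in [0,1])
  i=1: ✗ (none in [1,2])
  i=2: ✗ (none in [2,3])
  i=3: ✗ (none in [3,4])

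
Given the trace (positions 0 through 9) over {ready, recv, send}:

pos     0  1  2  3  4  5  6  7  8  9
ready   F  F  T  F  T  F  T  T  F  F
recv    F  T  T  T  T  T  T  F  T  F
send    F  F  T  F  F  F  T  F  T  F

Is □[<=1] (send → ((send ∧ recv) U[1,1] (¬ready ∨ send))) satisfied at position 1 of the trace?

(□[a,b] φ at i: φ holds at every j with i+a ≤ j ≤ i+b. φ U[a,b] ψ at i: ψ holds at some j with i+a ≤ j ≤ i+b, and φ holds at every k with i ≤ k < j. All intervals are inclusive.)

Check (send → ((send ∧ recv) U[1,1] (¬ready ∨ send))) at every j in [1,2]:
  j=1: antecedent false → ✓
  j=2: antecedent true; consequent holds → ✓
All positions satisfy it → formula holds.

Yes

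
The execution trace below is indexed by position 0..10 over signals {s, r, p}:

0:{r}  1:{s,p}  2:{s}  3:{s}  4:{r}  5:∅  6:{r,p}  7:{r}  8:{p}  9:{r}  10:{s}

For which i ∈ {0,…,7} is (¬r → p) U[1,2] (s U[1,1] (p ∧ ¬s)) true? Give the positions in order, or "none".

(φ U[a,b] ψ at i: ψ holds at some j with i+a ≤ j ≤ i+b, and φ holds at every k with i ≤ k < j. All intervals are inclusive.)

Evaluate at each i in [0,7]:
  i=0: ✗ (no rhs in [1,2])
  i=1: ✗ (no rhs in [2,3])
  i=2: ✗ (no rhs in [3,4])
  i=3: ✗ (no rhs in [4,5])
  i=4: ✗ (no rhs in [5,6])
  i=5: ✗ (no rhs in [6,7])
  i=6: ✗ (no rhs in [7,8])
  i=7: ✗ (no rhs in [8,9])

none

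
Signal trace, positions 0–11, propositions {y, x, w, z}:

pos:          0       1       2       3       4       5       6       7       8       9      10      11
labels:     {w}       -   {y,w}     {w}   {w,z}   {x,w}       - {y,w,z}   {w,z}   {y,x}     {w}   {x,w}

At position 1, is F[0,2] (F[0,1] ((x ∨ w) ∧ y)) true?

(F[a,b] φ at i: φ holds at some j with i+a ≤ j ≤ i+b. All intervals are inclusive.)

Check F[0,1] ((x ∨ w) ∧ y) at each j in [1,3]:
  j=1: holds (witness at 2)
  j=2: holds (witness at 2)
  j=3: fails (none in [3,4])
Found at j=1 → formula holds.

Holds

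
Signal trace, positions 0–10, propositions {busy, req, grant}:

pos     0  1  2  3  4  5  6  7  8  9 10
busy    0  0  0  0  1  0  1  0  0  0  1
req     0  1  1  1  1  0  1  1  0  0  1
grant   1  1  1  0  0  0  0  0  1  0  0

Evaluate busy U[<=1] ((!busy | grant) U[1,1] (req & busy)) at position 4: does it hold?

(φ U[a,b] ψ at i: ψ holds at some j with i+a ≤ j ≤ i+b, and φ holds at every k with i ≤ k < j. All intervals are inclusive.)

Need some j in [4,5] with ((!busy | grant) U[1,1] (req & busy)), and busy at every k in [4,j-1].
  j=4: ((!busy | grant) U[1,1] (req & busy)) — fails.
  j=5: ((!busy | grant) U[1,1] (req & busy)) holds; busy holds at every k in [4,4] → satisfied.

Holds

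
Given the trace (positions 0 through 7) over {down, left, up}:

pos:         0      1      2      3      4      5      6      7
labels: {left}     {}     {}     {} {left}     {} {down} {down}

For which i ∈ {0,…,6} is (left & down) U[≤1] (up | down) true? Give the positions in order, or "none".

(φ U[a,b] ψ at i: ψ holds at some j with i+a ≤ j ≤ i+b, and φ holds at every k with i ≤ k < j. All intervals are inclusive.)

6

Evaluate at each i in [0,6]:
  i=0: ✗ (no rhs in [0,1])
  i=1: ✗ (no rhs in [1,2])
  i=2: ✗ (no rhs in [2,3])
  i=3: ✗ (no rhs in [3,4])
  i=4: ✗ (no rhs in [4,5])
  i=5: ✗ (lhs fails at k=5 before rhs at j=6)
  i=6: ✓ (rhs at j=6)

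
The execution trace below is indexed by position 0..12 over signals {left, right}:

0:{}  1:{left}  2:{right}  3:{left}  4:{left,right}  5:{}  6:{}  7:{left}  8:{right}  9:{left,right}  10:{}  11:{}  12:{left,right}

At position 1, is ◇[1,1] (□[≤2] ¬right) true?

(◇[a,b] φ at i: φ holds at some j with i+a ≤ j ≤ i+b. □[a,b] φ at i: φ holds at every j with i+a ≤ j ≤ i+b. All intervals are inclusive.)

False

Check □[≤2] ¬right at each j in [2,2]:
  j=2: fails at 2
No position in the window satisfies it → formula fails.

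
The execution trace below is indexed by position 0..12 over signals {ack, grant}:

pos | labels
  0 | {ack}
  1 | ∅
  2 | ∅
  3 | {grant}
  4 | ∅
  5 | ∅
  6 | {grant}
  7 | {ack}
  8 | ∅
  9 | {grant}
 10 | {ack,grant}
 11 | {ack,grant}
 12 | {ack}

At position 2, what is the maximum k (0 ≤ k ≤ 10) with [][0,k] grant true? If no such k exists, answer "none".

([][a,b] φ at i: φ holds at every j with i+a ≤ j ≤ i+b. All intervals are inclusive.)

grant must hold from j=2 onward; find where it first fails.
  j=2: fails → no k works.

none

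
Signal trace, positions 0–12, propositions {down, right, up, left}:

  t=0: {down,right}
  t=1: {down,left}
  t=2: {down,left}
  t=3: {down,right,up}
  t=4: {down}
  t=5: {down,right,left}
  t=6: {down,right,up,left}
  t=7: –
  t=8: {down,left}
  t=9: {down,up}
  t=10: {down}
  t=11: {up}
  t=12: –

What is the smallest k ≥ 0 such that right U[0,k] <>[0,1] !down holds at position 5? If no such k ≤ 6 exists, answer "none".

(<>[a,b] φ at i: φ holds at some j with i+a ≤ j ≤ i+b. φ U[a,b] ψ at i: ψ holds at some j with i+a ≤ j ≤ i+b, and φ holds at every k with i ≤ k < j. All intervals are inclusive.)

Need earliest j ≥ 5 with <>[0,1] !down, and right at every k in [5,j-1].
  j=5: rhs fails.
  j=6: rhs holds; lhs holds on [5,5]. k = 1.

1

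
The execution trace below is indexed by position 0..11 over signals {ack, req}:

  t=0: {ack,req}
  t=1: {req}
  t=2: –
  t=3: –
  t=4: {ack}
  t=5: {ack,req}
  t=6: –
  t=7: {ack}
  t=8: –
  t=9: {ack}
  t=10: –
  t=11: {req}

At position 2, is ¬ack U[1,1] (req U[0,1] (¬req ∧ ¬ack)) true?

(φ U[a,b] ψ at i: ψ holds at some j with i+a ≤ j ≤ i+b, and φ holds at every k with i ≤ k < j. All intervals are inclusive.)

Need some j in [3,3] with (req U[0,1] (¬req ∧ ¬ack)), and ¬ack at every k in [2,j-1].
  j=3: (req U[0,1] (¬req ∧ ¬ack)) holds; ¬ack holds at every k in [2,2] → satisfied.

True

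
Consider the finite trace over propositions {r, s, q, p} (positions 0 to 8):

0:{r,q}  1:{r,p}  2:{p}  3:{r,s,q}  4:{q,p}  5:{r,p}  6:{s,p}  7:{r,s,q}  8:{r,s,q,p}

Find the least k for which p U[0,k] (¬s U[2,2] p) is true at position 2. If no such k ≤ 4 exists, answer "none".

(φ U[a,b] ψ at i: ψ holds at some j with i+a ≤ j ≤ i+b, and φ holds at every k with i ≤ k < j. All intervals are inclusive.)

none

Need earliest j ≥ 2 with (¬s U[2,2] p), and p at every k in [2,j-1].
  j=2: rhs fails.
  j=3: rhs fails.
  j=4: rhs holds but lhs fails at k=3.
  j=5: rhs fails.
  j=6: rhs fails.
No witness within the range → none.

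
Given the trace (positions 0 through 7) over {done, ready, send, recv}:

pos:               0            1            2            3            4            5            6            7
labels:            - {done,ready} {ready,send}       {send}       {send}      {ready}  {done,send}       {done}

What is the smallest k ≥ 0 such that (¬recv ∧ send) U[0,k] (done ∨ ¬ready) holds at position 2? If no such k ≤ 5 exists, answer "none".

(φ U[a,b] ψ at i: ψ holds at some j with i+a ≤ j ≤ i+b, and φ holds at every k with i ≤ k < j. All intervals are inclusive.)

Need earliest j ≥ 2 with (done ∨ ¬ready), and (¬recv ∧ send) at every k in [2,j-1].
  j=2: rhs fails.
  j=3: rhs holds; lhs holds on [2,2]. k = 1.

1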